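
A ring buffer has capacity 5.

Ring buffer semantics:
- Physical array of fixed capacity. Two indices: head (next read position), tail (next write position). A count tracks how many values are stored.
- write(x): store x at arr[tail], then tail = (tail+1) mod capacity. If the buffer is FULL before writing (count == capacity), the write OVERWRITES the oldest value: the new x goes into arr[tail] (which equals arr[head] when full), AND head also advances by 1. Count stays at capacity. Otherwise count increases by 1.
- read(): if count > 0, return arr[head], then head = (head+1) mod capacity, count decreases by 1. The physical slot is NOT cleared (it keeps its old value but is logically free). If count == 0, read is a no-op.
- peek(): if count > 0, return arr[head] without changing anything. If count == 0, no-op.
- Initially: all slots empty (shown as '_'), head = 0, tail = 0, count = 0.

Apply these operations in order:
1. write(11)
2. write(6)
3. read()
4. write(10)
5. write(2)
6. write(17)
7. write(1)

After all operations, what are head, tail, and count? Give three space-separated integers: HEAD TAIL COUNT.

Answer: 1 1 5

Derivation:
After op 1 (write(11)): arr=[11 _ _ _ _] head=0 tail=1 count=1
After op 2 (write(6)): arr=[11 6 _ _ _] head=0 tail=2 count=2
After op 3 (read()): arr=[11 6 _ _ _] head=1 tail=2 count=1
After op 4 (write(10)): arr=[11 6 10 _ _] head=1 tail=3 count=2
After op 5 (write(2)): arr=[11 6 10 2 _] head=1 tail=4 count=3
After op 6 (write(17)): arr=[11 6 10 2 17] head=1 tail=0 count=4
After op 7 (write(1)): arr=[1 6 10 2 17] head=1 tail=1 count=5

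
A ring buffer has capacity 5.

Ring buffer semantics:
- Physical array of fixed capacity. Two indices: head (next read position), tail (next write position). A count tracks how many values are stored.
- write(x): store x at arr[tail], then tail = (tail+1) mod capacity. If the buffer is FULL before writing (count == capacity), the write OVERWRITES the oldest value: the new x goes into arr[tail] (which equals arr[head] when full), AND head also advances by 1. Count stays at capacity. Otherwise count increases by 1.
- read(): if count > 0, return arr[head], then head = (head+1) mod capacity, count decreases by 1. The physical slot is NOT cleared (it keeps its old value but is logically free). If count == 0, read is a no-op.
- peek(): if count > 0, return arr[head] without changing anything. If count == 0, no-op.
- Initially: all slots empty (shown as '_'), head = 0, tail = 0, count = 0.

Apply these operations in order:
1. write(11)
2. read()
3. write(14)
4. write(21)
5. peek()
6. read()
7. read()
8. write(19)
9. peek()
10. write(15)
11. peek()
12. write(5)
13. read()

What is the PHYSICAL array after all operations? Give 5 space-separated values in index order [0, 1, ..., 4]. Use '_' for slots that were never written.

Answer: 5 14 21 19 15

Derivation:
After op 1 (write(11)): arr=[11 _ _ _ _] head=0 tail=1 count=1
After op 2 (read()): arr=[11 _ _ _ _] head=1 tail=1 count=0
After op 3 (write(14)): arr=[11 14 _ _ _] head=1 tail=2 count=1
After op 4 (write(21)): arr=[11 14 21 _ _] head=1 tail=3 count=2
After op 5 (peek()): arr=[11 14 21 _ _] head=1 tail=3 count=2
After op 6 (read()): arr=[11 14 21 _ _] head=2 tail=3 count=1
After op 7 (read()): arr=[11 14 21 _ _] head=3 tail=3 count=0
After op 8 (write(19)): arr=[11 14 21 19 _] head=3 tail=4 count=1
After op 9 (peek()): arr=[11 14 21 19 _] head=3 tail=4 count=1
After op 10 (write(15)): arr=[11 14 21 19 15] head=3 tail=0 count=2
After op 11 (peek()): arr=[11 14 21 19 15] head=3 tail=0 count=2
After op 12 (write(5)): arr=[5 14 21 19 15] head=3 tail=1 count=3
After op 13 (read()): arr=[5 14 21 19 15] head=4 tail=1 count=2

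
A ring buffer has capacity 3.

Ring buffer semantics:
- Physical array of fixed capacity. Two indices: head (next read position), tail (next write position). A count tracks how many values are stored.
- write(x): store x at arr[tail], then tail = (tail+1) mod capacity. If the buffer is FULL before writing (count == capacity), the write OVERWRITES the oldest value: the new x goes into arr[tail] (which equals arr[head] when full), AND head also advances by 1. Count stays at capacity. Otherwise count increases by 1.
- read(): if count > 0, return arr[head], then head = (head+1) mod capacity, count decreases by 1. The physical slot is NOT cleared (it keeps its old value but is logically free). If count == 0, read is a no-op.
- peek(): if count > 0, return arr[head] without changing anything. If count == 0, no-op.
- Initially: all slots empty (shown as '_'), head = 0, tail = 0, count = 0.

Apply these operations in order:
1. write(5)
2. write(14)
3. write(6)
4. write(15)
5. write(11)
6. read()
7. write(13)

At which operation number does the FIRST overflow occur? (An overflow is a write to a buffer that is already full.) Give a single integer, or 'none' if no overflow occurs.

After op 1 (write(5)): arr=[5 _ _] head=0 tail=1 count=1
After op 2 (write(14)): arr=[5 14 _] head=0 tail=2 count=2
After op 3 (write(6)): arr=[5 14 6] head=0 tail=0 count=3
After op 4 (write(15)): arr=[15 14 6] head=1 tail=1 count=3
After op 5 (write(11)): arr=[15 11 6] head=2 tail=2 count=3
After op 6 (read()): arr=[15 11 6] head=0 tail=2 count=2
After op 7 (write(13)): arr=[15 11 13] head=0 tail=0 count=3

Answer: 4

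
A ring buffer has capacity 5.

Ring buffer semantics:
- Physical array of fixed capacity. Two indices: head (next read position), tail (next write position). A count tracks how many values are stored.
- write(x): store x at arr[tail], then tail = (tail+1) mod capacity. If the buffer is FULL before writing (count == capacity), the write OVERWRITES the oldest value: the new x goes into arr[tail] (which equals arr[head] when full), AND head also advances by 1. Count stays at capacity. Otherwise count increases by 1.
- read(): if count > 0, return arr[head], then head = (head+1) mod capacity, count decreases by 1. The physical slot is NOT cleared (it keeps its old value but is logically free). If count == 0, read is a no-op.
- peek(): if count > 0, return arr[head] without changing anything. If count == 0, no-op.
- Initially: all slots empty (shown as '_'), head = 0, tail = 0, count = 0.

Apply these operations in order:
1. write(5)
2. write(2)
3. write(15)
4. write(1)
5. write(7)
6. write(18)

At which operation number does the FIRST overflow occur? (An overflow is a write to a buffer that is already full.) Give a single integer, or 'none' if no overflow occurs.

Answer: 6

Derivation:
After op 1 (write(5)): arr=[5 _ _ _ _] head=0 tail=1 count=1
After op 2 (write(2)): arr=[5 2 _ _ _] head=0 tail=2 count=2
After op 3 (write(15)): arr=[5 2 15 _ _] head=0 tail=3 count=3
After op 4 (write(1)): arr=[5 2 15 1 _] head=0 tail=4 count=4
After op 5 (write(7)): arr=[5 2 15 1 7] head=0 tail=0 count=5
After op 6 (write(18)): arr=[18 2 15 1 7] head=1 tail=1 count=5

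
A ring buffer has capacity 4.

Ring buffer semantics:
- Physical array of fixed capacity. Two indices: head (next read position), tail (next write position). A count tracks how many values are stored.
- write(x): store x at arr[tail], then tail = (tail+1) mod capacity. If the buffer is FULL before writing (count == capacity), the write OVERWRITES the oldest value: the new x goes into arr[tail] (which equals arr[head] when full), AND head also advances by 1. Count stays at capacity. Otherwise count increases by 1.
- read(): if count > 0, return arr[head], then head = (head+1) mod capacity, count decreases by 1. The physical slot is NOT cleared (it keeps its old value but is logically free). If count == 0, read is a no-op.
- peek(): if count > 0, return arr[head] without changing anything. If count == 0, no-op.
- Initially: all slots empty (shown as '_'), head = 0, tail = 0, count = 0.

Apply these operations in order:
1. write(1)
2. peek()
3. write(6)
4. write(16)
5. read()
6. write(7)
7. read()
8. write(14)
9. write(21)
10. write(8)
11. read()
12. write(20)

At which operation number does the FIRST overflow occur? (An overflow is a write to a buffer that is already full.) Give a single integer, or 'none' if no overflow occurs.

After op 1 (write(1)): arr=[1 _ _ _] head=0 tail=1 count=1
After op 2 (peek()): arr=[1 _ _ _] head=0 tail=1 count=1
After op 3 (write(6)): arr=[1 6 _ _] head=0 tail=2 count=2
After op 4 (write(16)): arr=[1 6 16 _] head=0 tail=3 count=3
After op 5 (read()): arr=[1 6 16 _] head=1 tail=3 count=2
After op 6 (write(7)): arr=[1 6 16 7] head=1 tail=0 count=3
After op 7 (read()): arr=[1 6 16 7] head=2 tail=0 count=2
After op 8 (write(14)): arr=[14 6 16 7] head=2 tail=1 count=3
After op 9 (write(21)): arr=[14 21 16 7] head=2 tail=2 count=4
After op 10 (write(8)): arr=[14 21 8 7] head=3 tail=3 count=4
After op 11 (read()): arr=[14 21 8 7] head=0 tail=3 count=3
After op 12 (write(20)): arr=[14 21 8 20] head=0 tail=0 count=4

Answer: 10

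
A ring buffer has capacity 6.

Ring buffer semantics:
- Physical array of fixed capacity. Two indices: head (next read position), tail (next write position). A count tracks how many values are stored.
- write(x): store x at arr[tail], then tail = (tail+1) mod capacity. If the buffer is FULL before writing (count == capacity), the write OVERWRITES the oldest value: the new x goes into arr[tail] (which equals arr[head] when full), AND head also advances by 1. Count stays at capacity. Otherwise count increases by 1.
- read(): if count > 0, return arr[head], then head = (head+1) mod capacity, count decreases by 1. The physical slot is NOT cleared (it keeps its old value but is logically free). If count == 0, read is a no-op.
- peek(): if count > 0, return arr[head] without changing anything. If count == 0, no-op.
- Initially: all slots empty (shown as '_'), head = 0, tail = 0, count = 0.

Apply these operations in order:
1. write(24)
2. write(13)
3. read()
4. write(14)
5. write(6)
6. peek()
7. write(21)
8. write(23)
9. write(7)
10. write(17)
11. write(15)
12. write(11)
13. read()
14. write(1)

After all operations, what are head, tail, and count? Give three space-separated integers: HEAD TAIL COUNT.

After op 1 (write(24)): arr=[24 _ _ _ _ _] head=0 tail=1 count=1
After op 2 (write(13)): arr=[24 13 _ _ _ _] head=0 tail=2 count=2
After op 3 (read()): arr=[24 13 _ _ _ _] head=1 tail=2 count=1
After op 4 (write(14)): arr=[24 13 14 _ _ _] head=1 tail=3 count=2
After op 5 (write(6)): arr=[24 13 14 6 _ _] head=1 tail=4 count=3
After op 6 (peek()): arr=[24 13 14 6 _ _] head=1 tail=4 count=3
After op 7 (write(21)): arr=[24 13 14 6 21 _] head=1 tail=5 count=4
After op 8 (write(23)): arr=[24 13 14 6 21 23] head=1 tail=0 count=5
After op 9 (write(7)): arr=[7 13 14 6 21 23] head=1 tail=1 count=6
After op 10 (write(17)): arr=[7 17 14 6 21 23] head=2 tail=2 count=6
After op 11 (write(15)): arr=[7 17 15 6 21 23] head=3 tail=3 count=6
After op 12 (write(11)): arr=[7 17 15 11 21 23] head=4 tail=4 count=6
After op 13 (read()): arr=[7 17 15 11 21 23] head=5 tail=4 count=5
After op 14 (write(1)): arr=[7 17 15 11 1 23] head=5 tail=5 count=6

Answer: 5 5 6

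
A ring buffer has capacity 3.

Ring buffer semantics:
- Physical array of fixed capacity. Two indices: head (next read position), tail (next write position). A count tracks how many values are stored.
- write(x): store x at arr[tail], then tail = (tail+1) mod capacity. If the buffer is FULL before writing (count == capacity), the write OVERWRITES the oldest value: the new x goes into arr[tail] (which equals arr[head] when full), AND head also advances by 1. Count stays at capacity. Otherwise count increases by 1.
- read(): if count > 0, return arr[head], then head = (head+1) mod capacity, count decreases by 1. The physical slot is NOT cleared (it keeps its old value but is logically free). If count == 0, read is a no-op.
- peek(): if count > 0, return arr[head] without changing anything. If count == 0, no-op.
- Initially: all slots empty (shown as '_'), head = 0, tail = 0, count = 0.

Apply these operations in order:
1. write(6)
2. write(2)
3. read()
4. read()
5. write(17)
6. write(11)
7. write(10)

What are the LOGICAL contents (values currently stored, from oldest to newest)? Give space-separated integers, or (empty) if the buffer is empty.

Answer: 17 11 10

Derivation:
After op 1 (write(6)): arr=[6 _ _] head=0 tail=1 count=1
After op 2 (write(2)): arr=[6 2 _] head=0 tail=2 count=2
After op 3 (read()): arr=[6 2 _] head=1 tail=2 count=1
After op 4 (read()): arr=[6 2 _] head=2 tail=2 count=0
After op 5 (write(17)): arr=[6 2 17] head=2 tail=0 count=1
After op 6 (write(11)): arr=[11 2 17] head=2 tail=1 count=2
After op 7 (write(10)): arr=[11 10 17] head=2 tail=2 count=3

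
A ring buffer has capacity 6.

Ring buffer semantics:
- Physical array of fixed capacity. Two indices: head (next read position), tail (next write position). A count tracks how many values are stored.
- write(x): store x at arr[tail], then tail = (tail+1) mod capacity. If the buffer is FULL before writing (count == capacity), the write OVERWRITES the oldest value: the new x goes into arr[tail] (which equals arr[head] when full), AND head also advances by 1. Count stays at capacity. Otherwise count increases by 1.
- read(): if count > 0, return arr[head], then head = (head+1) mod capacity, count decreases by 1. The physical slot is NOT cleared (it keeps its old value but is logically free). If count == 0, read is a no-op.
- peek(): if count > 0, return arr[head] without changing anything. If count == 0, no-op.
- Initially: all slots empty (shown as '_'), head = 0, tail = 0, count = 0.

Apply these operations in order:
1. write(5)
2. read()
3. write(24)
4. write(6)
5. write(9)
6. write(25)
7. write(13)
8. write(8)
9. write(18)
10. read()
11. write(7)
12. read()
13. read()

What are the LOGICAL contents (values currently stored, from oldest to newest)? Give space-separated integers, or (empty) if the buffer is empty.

Answer: 13 8 18 7

Derivation:
After op 1 (write(5)): arr=[5 _ _ _ _ _] head=0 tail=1 count=1
After op 2 (read()): arr=[5 _ _ _ _ _] head=1 tail=1 count=0
After op 3 (write(24)): arr=[5 24 _ _ _ _] head=1 tail=2 count=1
After op 4 (write(6)): arr=[5 24 6 _ _ _] head=1 tail=3 count=2
After op 5 (write(9)): arr=[5 24 6 9 _ _] head=1 tail=4 count=3
After op 6 (write(25)): arr=[5 24 6 9 25 _] head=1 tail=5 count=4
After op 7 (write(13)): arr=[5 24 6 9 25 13] head=1 tail=0 count=5
After op 8 (write(8)): arr=[8 24 6 9 25 13] head=1 tail=1 count=6
After op 9 (write(18)): arr=[8 18 6 9 25 13] head=2 tail=2 count=6
After op 10 (read()): arr=[8 18 6 9 25 13] head=3 tail=2 count=5
After op 11 (write(7)): arr=[8 18 7 9 25 13] head=3 tail=3 count=6
After op 12 (read()): arr=[8 18 7 9 25 13] head=4 tail=3 count=5
After op 13 (read()): arr=[8 18 7 9 25 13] head=5 tail=3 count=4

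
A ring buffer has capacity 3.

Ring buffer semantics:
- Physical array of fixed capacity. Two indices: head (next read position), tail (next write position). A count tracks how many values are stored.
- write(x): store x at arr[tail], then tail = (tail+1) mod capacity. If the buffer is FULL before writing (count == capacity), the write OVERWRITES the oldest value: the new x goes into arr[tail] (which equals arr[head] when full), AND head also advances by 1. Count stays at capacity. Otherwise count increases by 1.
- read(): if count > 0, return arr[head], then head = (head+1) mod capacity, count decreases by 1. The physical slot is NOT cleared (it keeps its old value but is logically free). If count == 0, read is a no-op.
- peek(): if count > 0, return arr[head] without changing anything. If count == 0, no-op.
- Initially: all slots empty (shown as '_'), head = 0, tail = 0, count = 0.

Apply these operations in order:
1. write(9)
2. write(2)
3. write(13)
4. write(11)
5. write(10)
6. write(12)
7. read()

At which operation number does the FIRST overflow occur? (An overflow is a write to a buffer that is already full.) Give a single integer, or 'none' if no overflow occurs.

After op 1 (write(9)): arr=[9 _ _] head=0 tail=1 count=1
After op 2 (write(2)): arr=[9 2 _] head=0 tail=2 count=2
After op 3 (write(13)): arr=[9 2 13] head=0 tail=0 count=3
After op 4 (write(11)): arr=[11 2 13] head=1 tail=1 count=3
After op 5 (write(10)): arr=[11 10 13] head=2 tail=2 count=3
After op 6 (write(12)): arr=[11 10 12] head=0 tail=0 count=3
After op 7 (read()): arr=[11 10 12] head=1 tail=0 count=2

Answer: 4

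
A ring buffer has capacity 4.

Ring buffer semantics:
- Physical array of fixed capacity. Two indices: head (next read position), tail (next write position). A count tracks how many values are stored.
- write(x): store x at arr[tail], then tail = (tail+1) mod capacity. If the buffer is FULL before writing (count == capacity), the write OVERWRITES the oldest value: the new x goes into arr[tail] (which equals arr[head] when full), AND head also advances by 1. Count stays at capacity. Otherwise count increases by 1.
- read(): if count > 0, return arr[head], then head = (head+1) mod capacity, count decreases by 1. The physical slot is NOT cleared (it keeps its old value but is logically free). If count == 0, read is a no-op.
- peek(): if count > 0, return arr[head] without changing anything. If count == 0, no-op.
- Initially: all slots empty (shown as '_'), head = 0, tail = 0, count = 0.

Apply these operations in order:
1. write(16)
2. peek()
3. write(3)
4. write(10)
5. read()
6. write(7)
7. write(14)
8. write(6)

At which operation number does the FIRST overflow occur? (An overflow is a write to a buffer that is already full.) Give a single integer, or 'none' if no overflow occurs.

Answer: 8

Derivation:
After op 1 (write(16)): arr=[16 _ _ _] head=0 tail=1 count=1
After op 2 (peek()): arr=[16 _ _ _] head=0 tail=1 count=1
After op 3 (write(3)): arr=[16 3 _ _] head=0 tail=2 count=2
After op 4 (write(10)): arr=[16 3 10 _] head=0 tail=3 count=3
After op 5 (read()): arr=[16 3 10 _] head=1 tail=3 count=2
After op 6 (write(7)): arr=[16 3 10 7] head=1 tail=0 count=3
After op 7 (write(14)): arr=[14 3 10 7] head=1 tail=1 count=4
After op 8 (write(6)): arr=[14 6 10 7] head=2 tail=2 count=4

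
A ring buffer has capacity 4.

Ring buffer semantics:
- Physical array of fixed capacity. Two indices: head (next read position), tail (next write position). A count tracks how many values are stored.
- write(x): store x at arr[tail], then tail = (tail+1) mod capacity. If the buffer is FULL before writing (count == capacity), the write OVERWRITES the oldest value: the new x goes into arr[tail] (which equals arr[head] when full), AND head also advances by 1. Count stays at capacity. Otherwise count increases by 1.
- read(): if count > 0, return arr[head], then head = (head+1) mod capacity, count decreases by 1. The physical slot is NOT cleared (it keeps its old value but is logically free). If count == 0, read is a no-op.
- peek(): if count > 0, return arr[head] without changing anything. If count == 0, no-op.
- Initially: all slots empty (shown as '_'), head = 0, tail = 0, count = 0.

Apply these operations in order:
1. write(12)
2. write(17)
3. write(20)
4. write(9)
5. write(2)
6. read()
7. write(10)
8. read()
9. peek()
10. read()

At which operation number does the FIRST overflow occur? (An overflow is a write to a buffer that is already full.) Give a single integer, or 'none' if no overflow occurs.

Answer: 5

Derivation:
After op 1 (write(12)): arr=[12 _ _ _] head=0 tail=1 count=1
After op 2 (write(17)): arr=[12 17 _ _] head=0 tail=2 count=2
After op 3 (write(20)): arr=[12 17 20 _] head=0 tail=3 count=3
After op 4 (write(9)): arr=[12 17 20 9] head=0 tail=0 count=4
After op 5 (write(2)): arr=[2 17 20 9] head=1 tail=1 count=4
After op 6 (read()): arr=[2 17 20 9] head=2 tail=1 count=3
After op 7 (write(10)): arr=[2 10 20 9] head=2 tail=2 count=4
After op 8 (read()): arr=[2 10 20 9] head=3 tail=2 count=3
After op 9 (peek()): arr=[2 10 20 9] head=3 tail=2 count=3
After op 10 (read()): arr=[2 10 20 9] head=0 tail=2 count=2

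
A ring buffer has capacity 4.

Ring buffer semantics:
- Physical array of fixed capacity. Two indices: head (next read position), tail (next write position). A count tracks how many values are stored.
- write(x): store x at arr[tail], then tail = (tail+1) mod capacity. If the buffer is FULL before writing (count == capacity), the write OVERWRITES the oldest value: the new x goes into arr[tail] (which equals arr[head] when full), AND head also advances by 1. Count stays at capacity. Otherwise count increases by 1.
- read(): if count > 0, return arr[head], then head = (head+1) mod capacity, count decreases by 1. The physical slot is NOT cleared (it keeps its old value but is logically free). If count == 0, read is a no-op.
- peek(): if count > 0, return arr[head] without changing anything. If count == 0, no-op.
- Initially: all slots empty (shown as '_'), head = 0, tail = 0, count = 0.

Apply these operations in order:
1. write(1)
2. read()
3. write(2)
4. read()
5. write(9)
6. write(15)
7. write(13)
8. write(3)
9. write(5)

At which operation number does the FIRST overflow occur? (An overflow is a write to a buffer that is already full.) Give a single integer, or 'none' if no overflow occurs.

After op 1 (write(1)): arr=[1 _ _ _] head=0 tail=1 count=1
After op 2 (read()): arr=[1 _ _ _] head=1 tail=1 count=0
After op 3 (write(2)): arr=[1 2 _ _] head=1 tail=2 count=1
After op 4 (read()): arr=[1 2 _ _] head=2 tail=2 count=0
After op 5 (write(9)): arr=[1 2 9 _] head=2 tail=3 count=1
After op 6 (write(15)): arr=[1 2 9 15] head=2 tail=0 count=2
After op 7 (write(13)): arr=[13 2 9 15] head=2 tail=1 count=3
After op 8 (write(3)): arr=[13 3 9 15] head=2 tail=2 count=4
After op 9 (write(5)): arr=[13 3 5 15] head=3 tail=3 count=4

Answer: 9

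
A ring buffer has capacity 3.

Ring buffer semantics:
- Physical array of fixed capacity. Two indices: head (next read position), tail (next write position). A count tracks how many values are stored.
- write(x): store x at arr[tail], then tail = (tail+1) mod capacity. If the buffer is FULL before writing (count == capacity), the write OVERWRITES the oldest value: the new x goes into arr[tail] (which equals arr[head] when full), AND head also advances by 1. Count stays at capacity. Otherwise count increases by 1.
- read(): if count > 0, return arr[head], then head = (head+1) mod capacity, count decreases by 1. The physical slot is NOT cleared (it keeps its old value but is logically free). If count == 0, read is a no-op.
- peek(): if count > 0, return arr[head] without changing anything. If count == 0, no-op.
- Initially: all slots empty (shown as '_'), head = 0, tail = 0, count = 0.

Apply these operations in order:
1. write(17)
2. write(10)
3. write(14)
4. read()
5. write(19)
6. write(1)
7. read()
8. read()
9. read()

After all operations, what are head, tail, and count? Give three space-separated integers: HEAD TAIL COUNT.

After op 1 (write(17)): arr=[17 _ _] head=0 tail=1 count=1
After op 2 (write(10)): arr=[17 10 _] head=0 tail=2 count=2
After op 3 (write(14)): arr=[17 10 14] head=0 tail=0 count=3
After op 4 (read()): arr=[17 10 14] head=1 tail=0 count=2
After op 5 (write(19)): arr=[19 10 14] head=1 tail=1 count=3
After op 6 (write(1)): arr=[19 1 14] head=2 tail=2 count=3
After op 7 (read()): arr=[19 1 14] head=0 tail=2 count=2
After op 8 (read()): arr=[19 1 14] head=1 tail=2 count=1
After op 9 (read()): arr=[19 1 14] head=2 tail=2 count=0

Answer: 2 2 0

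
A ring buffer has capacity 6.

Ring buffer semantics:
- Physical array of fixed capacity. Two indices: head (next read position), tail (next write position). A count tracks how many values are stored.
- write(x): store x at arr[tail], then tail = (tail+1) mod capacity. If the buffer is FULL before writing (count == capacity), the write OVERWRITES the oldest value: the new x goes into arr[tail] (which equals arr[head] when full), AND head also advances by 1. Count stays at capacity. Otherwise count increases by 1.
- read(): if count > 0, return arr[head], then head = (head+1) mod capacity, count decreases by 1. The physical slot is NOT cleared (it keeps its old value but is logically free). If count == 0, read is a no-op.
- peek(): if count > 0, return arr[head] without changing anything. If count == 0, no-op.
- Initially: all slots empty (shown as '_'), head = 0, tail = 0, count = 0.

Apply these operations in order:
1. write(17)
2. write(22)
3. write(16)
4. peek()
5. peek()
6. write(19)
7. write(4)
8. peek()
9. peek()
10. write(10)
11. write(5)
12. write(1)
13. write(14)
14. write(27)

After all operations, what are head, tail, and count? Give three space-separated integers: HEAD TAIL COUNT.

After op 1 (write(17)): arr=[17 _ _ _ _ _] head=0 tail=1 count=1
After op 2 (write(22)): arr=[17 22 _ _ _ _] head=0 tail=2 count=2
After op 3 (write(16)): arr=[17 22 16 _ _ _] head=0 tail=3 count=3
After op 4 (peek()): arr=[17 22 16 _ _ _] head=0 tail=3 count=3
After op 5 (peek()): arr=[17 22 16 _ _ _] head=0 tail=3 count=3
After op 6 (write(19)): arr=[17 22 16 19 _ _] head=0 tail=4 count=4
After op 7 (write(4)): arr=[17 22 16 19 4 _] head=0 tail=5 count=5
After op 8 (peek()): arr=[17 22 16 19 4 _] head=0 tail=5 count=5
After op 9 (peek()): arr=[17 22 16 19 4 _] head=0 tail=5 count=5
After op 10 (write(10)): arr=[17 22 16 19 4 10] head=0 tail=0 count=6
After op 11 (write(5)): arr=[5 22 16 19 4 10] head=1 tail=1 count=6
After op 12 (write(1)): arr=[5 1 16 19 4 10] head=2 tail=2 count=6
After op 13 (write(14)): arr=[5 1 14 19 4 10] head=3 tail=3 count=6
After op 14 (write(27)): arr=[5 1 14 27 4 10] head=4 tail=4 count=6

Answer: 4 4 6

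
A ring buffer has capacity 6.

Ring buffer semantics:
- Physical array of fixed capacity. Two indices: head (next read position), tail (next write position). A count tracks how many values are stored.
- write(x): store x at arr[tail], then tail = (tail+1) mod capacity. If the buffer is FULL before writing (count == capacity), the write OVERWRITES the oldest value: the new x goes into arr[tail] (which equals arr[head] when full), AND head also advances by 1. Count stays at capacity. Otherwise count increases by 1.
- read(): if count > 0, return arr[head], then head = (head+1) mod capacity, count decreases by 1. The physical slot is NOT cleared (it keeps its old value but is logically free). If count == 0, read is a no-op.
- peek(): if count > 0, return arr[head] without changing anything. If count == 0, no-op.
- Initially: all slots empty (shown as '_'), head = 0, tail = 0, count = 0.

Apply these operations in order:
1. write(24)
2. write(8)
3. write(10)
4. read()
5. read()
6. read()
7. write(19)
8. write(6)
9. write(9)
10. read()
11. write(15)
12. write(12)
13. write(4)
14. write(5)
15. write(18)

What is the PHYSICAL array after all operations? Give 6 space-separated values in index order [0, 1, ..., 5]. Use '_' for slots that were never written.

After op 1 (write(24)): arr=[24 _ _ _ _ _] head=0 tail=1 count=1
After op 2 (write(8)): arr=[24 8 _ _ _ _] head=0 tail=2 count=2
After op 3 (write(10)): arr=[24 8 10 _ _ _] head=0 tail=3 count=3
After op 4 (read()): arr=[24 8 10 _ _ _] head=1 tail=3 count=2
After op 5 (read()): arr=[24 8 10 _ _ _] head=2 tail=3 count=1
After op 6 (read()): arr=[24 8 10 _ _ _] head=3 tail=3 count=0
After op 7 (write(19)): arr=[24 8 10 19 _ _] head=3 tail=4 count=1
After op 8 (write(6)): arr=[24 8 10 19 6 _] head=3 tail=5 count=2
After op 9 (write(9)): arr=[24 8 10 19 6 9] head=3 tail=0 count=3
After op 10 (read()): arr=[24 8 10 19 6 9] head=4 tail=0 count=2
After op 11 (write(15)): arr=[15 8 10 19 6 9] head=4 tail=1 count=3
After op 12 (write(12)): arr=[15 12 10 19 6 9] head=4 tail=2 count=4
After op 13 (write(4)): arr=[15 12 4 19 6 9] head=4 tail=3 count=5
After op 14 (write(5)): arr=[15 12 4 5 6 9] head=4 tail=4 count=6
After op 15 (write(18)): arr=[15 12 4 5 18 9] head=5 tail=5 count=6

Answer: 15 12 4 5 18 9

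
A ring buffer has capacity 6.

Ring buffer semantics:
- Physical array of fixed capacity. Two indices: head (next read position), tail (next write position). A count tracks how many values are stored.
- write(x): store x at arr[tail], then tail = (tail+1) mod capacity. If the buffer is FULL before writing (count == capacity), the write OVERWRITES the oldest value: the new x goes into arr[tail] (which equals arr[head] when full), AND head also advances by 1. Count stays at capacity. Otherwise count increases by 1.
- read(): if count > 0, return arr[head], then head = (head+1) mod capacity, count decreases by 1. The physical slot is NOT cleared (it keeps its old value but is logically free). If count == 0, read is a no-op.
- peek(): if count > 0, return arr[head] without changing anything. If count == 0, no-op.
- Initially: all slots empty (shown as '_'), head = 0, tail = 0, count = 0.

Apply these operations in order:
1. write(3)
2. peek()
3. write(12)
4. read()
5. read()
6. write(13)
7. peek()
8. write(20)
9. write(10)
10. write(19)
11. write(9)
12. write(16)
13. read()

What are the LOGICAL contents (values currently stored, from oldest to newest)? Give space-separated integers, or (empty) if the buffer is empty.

Answer: 20 10 19 9 16

Derivation:
After op 1 (write(3)): arr=[3 _ _ _ _ _] head=0 tail=1 count=1
After op 2 (peek()): arr=[3 _ _ _ _ _] head=0 tail=1 count=1
After op 3 (write(12)): arr=[3 12 _ _ _ _] head=0 tail=2 count=2
After op 4 (read()): arr=[3 12 _ _ _ _] head=1 tail=2 count=1
After op 5 (read()): arr=[3 12 _ _ _ _] head=2 tail=2 count=0
After op 6 (write(13)): arr=[3 12 13 _ _ _] head=2 tail=3 count=1
After op 7 (peek()): arr=[3 12 13 _ _ _] head=2 tail=3 count=1
After op 8 (write(20)): arr=[3 12 13 20 _ _] head=2 tail=4 count=2
After op 9 (write(10)): arr=[3 12 13 20 10 _] head=2 tail=5 count=3
After op 10 (write(19)): arr=[3 12 13 20 10 19] head=2 tail=0 count=4
After op 11 (write(9)): arr=[9 12 13 20 10 19] head=2 tail=1 count=5
After op 12 (write(16)): arr=[9 16 13 20 10 19] head=2 tail=2 count=6
After op 13 (read()): arr=[9 16 13 20 10 19] head=3 tail=2 count=5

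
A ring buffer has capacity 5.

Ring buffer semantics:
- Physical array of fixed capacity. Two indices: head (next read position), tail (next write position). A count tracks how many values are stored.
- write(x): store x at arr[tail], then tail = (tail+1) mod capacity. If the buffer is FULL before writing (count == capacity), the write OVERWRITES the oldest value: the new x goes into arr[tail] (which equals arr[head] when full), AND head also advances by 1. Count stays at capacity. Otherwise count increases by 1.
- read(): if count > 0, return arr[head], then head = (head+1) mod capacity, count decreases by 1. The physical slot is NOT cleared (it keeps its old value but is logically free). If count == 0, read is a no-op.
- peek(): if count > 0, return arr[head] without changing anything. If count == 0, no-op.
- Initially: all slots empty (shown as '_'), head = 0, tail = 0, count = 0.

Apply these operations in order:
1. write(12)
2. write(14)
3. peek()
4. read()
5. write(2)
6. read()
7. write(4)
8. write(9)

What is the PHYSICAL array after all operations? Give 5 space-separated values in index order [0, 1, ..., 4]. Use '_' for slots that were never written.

Answer: 12 14 2 4 9

Derivation:
After op 1 (write(12)): arr=[12 _ _ _ _] head=0 tail=1 count=1
After op 2 (write(14)): arr=[12 14 _ _ _] head=0 tail=2 count=2
After op 3 (peek()): arr=[12 14 _ _ _] head=0 tail=2 count=2
After op 4 (read()): arr=[12 14 _ _ _] head=1 tail=2 count=1
After op 5 (write(2)): arr=[12 14 2 _ _] head=1 tail=3 count=2
After op 6 (read()): arr=[12 14 2 _ _] head=2 tail=3 count=1
After op 7 (write(4)): arr=[12 14 2 4 _] head=2 tail=4 count=2
After op 8 (write(9)): arr=[12 14 2 4 9] head=2 tail=0 count=3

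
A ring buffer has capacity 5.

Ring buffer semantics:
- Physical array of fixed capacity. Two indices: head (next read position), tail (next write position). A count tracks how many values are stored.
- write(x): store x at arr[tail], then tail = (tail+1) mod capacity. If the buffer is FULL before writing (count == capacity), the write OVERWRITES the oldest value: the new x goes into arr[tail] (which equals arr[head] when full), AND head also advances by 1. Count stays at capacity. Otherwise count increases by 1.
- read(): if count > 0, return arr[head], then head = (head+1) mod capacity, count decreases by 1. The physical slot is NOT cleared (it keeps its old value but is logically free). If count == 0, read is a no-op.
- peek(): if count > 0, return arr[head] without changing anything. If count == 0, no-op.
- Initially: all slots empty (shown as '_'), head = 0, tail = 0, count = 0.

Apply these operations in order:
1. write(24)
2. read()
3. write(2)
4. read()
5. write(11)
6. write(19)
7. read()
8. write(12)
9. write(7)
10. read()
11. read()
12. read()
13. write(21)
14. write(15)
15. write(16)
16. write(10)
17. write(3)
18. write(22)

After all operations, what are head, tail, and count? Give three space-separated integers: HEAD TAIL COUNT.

Answer: 2 2 5

Derivation:
After op 1 (write(24)): arr=[24 _ _ _ _] head=0 tail=1 count=1
After op 2 (read()): arr=[24 _ _ _ _] head=1 tail=1 count=0
After op 3 (write(2)): arr=[24 2 _ _ _] head=1 tail=2 count=1
After op 4 (read()): arr=[24 2 _ _ _] head=2 tail=2 count=0
After op 5 (write(11)): arr=[24 2 11 _ _] head=2 tail=3 count=1
After op 6 (write(19)): arr=[24 2 11 19 _] head=2 tail=4 count=2
After op 7 (read()): arr=[24 2 11 19 _] head=3 tail=4 count=1
After op 8 (write(12)): arr=[24 2 11 19 12] head=3 tail=0 count=2
After op 9 (write(7)): arr=[7 2 11 19 12] head=3 tail=1 count=3
After op 10 (read()): arr=[7 2 11 19 12] head=4 tail=1 count=2
After op 11 (read()): arr=[7 2 11 19 12] head=0 tail=1 count=1
After op 12 (read()): arr=[7 2 11 19 12] head=1 tail=1 count=0
After op 13 (write(21)): arr=[7 21 11 19 12] head=1 tail=2 count=1
After op 14 (write(15)): arr=[7 21 15 19 12] head=1 tail=3 count=2
After op 15 (write(16)): arr=[7 21 15 16 12] head=1 tail=4 count=3
After op 16 (write(10)): arr=[7 21 15 16 10] head=1 tail=0 count=4
After op 17 (write(3)): arr=[3 21 15 16 10] head=1 tail=1 count=5
After op 18 (write(22)): arr=[3 22 15 16 10] head=2 tail=2 count=5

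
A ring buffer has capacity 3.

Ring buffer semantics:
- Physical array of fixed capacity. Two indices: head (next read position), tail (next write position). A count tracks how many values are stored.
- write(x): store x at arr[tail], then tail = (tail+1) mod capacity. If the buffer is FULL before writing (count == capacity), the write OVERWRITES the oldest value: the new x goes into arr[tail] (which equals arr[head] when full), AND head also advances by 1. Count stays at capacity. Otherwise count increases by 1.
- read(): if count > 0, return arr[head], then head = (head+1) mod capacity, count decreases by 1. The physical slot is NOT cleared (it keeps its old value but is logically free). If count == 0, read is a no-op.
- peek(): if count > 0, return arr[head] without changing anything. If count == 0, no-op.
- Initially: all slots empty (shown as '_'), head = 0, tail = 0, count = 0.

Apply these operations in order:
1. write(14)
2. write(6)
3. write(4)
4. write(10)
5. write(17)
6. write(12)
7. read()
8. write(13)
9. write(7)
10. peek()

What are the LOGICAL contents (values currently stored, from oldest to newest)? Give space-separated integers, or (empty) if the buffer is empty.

After op 1 (write(14)): arr=[14 _ _] head=0 tail=1 count=1
After op 2 (write(6)): arr=[14 6 _] head=0 tail=2 count=2
After op 3 (write(4)): arr=[14 6 4] head=0 tail=0 count=3
After op 4 (write(10)): arr=[10 6 4] head=1 tail=1 count=3
After op 5 (write(17)): arr=[10 17 4] head=2 tail=2 count=3
After op 6 (write(12)): arr=[10 17 12] head=0 tail=0 count=3
After op 7 (read()): arr=[10 17 12] head=1 tail=0 count=2
After op 8 (write(13)): arr=[13 17 12] head=1 tail=1 count=3
After op 9 (write(7)): arr=[13 7 12] head=2 tail=2 count=3
After op 10 (peek()): arr=[13 7 12] head=2 tail=2 count=3

Answer: 12 13 7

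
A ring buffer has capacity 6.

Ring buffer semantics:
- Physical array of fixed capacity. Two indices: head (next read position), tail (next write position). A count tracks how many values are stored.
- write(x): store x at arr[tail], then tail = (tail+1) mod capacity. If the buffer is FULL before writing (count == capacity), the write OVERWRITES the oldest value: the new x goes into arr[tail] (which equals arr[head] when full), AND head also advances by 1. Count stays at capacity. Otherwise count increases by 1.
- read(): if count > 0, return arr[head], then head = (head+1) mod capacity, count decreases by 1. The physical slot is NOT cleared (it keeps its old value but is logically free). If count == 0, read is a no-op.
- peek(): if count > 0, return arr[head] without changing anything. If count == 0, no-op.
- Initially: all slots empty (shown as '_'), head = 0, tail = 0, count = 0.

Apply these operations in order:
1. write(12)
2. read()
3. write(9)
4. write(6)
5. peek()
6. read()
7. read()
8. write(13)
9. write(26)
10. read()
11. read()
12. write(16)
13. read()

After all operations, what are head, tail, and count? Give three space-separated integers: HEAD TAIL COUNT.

Answer: 0 0 0

Derivation:
After op 1 (write(12)): arr=[12 _ _ _ _ _] head=0 tail=1 count=1
After op 2 (read()): arr=[12 _ _ _ _ _] head=1 tail=1 count=0
After op 3 (write(9)): arr=[12 9 _ _ _ _] head=1 tail=2 count=1
After op 4 (write(6)): arr=[12 9 6 _ _ _] head=1 tail=3 count=2
After op 5 (peek()): arr=[12 9 6 _ _ _] head=1 tail=3 count=2
After op 6 (read()): arr=[12 9 6 _ _ _] head=2 tail=3 count=1
After op 7 (read()): arr=[12 9 6 _ _ _] head=3 tail=3 count=0
After op 8 (write(13)): arr=[12 9 6 13 _ _] head=3 tail=4 count=1
After op 9 (write(26)): arr=[12 9 6 13 26 _] head=3 tail=5 count=2
After op 10 (read()): arr=[12 9 6 13 26 _] head=4 tail=5 count=1
After op 11 (read()): arr=[12 9 6 13 26 _] head=5 tail=5 count=0
After op 12 (write(16)): arr=[12 9 6 13 26 16] head=5 tail=0 count=1
After op 13 (read()): arr=[12 9 6 13 26 16] head=0 tail=0 count=0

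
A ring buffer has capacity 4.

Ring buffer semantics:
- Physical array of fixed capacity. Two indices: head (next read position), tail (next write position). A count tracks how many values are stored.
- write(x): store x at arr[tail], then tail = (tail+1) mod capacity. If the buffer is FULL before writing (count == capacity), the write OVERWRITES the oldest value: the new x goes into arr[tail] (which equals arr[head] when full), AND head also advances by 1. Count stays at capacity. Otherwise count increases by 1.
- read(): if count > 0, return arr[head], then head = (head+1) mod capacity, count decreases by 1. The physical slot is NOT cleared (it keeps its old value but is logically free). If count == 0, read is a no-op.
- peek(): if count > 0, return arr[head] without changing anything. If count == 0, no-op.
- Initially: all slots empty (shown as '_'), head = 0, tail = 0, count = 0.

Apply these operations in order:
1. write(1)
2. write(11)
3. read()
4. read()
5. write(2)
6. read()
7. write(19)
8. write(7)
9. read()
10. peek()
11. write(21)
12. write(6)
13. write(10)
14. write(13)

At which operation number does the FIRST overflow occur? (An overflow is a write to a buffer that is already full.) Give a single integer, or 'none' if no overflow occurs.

After op 1 (write(1)): arr=[1 _ _ _] head=0 tail=1 count=1
After op 2 (write(11)): arr=[1 11 _ _] head=0 tail=2 count=2
After op 3 (read()): arr=[1 11 _ _] head=1 tail=2 count=1
After op 4 (read()): arr=[1 11 _ _] head=2 tail=2 count=0
After op 5 (write(2)): arr=[1 11 2 _] head=2 tail=3 count=1
After op 6 (read()): arr=[1 11 2 _] head=3 tail=3 count=0
After op 7 (write(19)): arr=[1 11 2 19] head=3 tail=0 count=1
After op 8 (write(7)): arr=[7 11 2 19] head=3 tail=1 count=2
After op 9 (read()): arr=[7 11 2 19] head=0 tail=1 count=1
After op 10 (peek()): arr=[7 11 2 19] head=0 tail=1 count=1
After op 11 (write(21)): arr=[7 21 2 19] head=0 tail=2 count=2
After op 12 (write(6)): arr=[7 21 6 19] head=0 tail=3 count=3
After op 13 (write(10)): arr=[7 21 6 10] head=0 tail=0 count=4
After op 14 (write(13)): arr=[13 21 6 10] head=1 tail=1 count=4

Answer: 14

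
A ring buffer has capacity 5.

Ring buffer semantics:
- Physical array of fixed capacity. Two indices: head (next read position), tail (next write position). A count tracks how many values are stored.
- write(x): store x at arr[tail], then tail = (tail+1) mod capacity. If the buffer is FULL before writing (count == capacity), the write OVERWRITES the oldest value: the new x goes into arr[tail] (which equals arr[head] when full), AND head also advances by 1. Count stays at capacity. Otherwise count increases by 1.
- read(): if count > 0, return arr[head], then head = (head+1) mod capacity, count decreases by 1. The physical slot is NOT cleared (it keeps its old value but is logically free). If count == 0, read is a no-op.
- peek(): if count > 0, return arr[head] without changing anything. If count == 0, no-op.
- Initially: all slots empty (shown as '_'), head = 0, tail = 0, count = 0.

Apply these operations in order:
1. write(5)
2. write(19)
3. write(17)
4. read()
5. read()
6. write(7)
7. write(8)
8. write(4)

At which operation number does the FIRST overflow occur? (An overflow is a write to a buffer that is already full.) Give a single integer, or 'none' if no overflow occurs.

After op 1 (write(5)): arr=[5 _ _ _ _] head=0 tail=1 count=1
After op 2 (write(19)): arr=[5 19 _ _ _] head=0 tail=2 count=2
After op 3 (write(17)): arr=[5 19 17 _ _] head=0 tail=3 count=3
After op 4 (read()): arr=[5 19 17 _ _] head=1 tail=3 count=2
After op 5 (read()): arr=[5 19 17 _ _] head=2 tail=3 count=1
After op 6 (write(7)): arr=[5 19 17 7 _] head=2 tail=4 count=2
After op 7 (write(8)): arr=[5 19 17 7 8] head=2 tail=0 count=3
After op 8 (write(4)): arr=[4 19 17 7 8] head=2 tail=1 count=4

Answer: none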